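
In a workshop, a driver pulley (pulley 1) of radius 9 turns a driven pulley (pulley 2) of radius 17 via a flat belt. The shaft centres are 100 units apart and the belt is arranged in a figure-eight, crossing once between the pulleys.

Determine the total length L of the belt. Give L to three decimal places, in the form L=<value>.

L=288.480

crossed belt: β = asin((r1+r2)/C) = asin(26/100) = 15.0701°
wrap1 = wrap2 = π + 2β = 210.1401°
tangent length = C·cosβ = 96.5609
L = (r1+r2)·wrap + 2·C·cosβ = 26·3.6676 + 2·96.5609 = 288.4803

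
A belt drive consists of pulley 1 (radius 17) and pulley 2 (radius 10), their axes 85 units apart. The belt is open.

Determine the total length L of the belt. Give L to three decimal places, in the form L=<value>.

open belt: β = asin((r2−r1)/C) = asin(-7/85) = -4.7238°
wrap1 = π − 2β = 189.4477°
wrap2 = π + 2β = 170.5523°
tangent length = C·cosβ = 84.7113
L = r1·wrap1 + r2·wrap2 + 2·C·cosβ = 17·3.3065 + 10·2.9767 + 2·84.7113 = 255.3998

L=255.400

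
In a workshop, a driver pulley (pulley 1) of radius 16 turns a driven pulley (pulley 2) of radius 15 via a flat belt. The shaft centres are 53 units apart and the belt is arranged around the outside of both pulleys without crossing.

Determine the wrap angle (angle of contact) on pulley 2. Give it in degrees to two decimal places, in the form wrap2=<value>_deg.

open belt: β = asin((r2−r1)/C) = asin(-1/53) = -1.0811°
wrap1 = π − 2β = 182.1622°
wrap2 = π + 2β = 177.8378°

wrap2=177.84_deg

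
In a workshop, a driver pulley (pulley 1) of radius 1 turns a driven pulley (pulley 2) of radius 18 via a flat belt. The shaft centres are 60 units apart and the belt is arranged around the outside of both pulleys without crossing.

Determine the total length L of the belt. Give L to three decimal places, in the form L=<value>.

L=184.540

open belt: β = asin((r2−r1)/C) = asin(17/60) = 16.4592°
wrap1 = π − 2β = 147.0815°
wrap2 = π + 2β = 212.9185°
tangent length = C·cosβ = 57.5413
L = r1·wrap1 + r2·wrap2 + 2·C·cosβ = 1·2.5671 + 18·3.7161 + 2·57.5413 = 184.5400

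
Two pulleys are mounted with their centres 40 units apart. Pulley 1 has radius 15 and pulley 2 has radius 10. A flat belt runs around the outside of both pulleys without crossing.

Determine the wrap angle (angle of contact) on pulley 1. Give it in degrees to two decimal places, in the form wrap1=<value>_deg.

wrap1=194.36_deg

open belt: β = asin((r2−r1)/C) = asin(-5/40) = -7.1808°
wrap1 = π − 2β = 194.3615°
wrap2 = π + 2β = 165.6385°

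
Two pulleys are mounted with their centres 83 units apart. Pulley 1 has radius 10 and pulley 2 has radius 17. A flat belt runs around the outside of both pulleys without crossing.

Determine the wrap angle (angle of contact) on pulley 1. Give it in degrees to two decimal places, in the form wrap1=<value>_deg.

wrap1=170.32_deg

open belt: β = asin((r2−r1)/C) = asin(7/83) = 4.8379°
wrap1 = π − 2β = 170.3242°
wrap2 = π + 2β = 189.6758°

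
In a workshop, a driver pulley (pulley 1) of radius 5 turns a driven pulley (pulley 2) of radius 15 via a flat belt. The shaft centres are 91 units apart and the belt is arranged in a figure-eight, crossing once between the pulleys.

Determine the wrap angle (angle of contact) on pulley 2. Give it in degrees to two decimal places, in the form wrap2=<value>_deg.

crossed belt: β = asin((r1+r2)/C) = asin(20/91) = 12.6961°
wrap1 = wrap2 = π + 2β = 205.3922°

wrap2=205.39_deg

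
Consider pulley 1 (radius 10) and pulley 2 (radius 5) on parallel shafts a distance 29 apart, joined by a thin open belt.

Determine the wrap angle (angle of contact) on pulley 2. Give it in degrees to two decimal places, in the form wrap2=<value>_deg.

open belt: β = asin((r2−r1)/C) = asin(-5/29) = -9.9282°
wrap1 = π − 2β = 199.8564°
wrap2 = π + 2β = 160.1436°

wrap2=160.14_deg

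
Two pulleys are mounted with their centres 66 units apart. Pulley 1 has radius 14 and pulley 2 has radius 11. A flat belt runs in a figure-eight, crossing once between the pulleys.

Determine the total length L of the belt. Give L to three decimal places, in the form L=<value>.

crossed belt: β = asin((r1+r2)/C) = asin(25/66) = 22.2586°
wrap1 = wrap2 = π + 2β = 224.5172°
tangent length = C·cosβ = 61.0819
L = (r1+r2)·wrap + 2·C·cosβ = 25·3.9186 + 2·61.0819 = 220.1280

L=220.128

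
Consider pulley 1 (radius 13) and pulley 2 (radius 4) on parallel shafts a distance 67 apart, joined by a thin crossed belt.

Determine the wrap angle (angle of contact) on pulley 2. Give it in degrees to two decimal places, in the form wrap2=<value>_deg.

wrap2=209.40_deg

crossed belt: β = asin((r1+r2)/C) = asin(17/67) = 14.6984°
wrap1 = wrap2 = π + 2β = 209.3968°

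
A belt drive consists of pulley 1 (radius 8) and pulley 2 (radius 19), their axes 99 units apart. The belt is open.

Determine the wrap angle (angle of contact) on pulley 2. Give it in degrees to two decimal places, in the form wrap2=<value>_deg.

wrap2=192.76_deg

open belt: β = asin((r2−r1)/C) = asin(11/99) = 6.3794°
wrap1 = π − 2β = 167.2413°
wrap2 = π + 2β = 192.7587°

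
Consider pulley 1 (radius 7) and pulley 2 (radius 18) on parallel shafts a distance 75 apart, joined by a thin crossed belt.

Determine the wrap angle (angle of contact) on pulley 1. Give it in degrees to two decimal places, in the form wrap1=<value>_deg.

crossed belt: β = asin((r1+r2)/C) = asin(25/75) = 19.4712°
wrap1 = wrap2 = π + 2β = 218.9424°

wrap1=218.94_deg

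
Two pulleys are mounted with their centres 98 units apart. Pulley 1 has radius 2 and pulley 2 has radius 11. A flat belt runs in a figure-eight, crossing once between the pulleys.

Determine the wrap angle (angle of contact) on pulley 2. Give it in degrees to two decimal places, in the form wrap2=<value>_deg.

crossed belt: β = asin((r1+r2)/C) = asin(13/98) = 7.6229°
wrap1 = wrap2 = π + 2β = 195.2459°

wrap2=195.25_deg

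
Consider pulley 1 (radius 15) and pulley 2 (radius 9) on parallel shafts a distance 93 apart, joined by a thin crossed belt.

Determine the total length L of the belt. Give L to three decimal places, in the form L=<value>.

crossed belt: β = asin((r1+r2)/C) = asin(24/93) = 14.9552°
wrap1 = wrap2 = π + 2β = 209.9105°
tangent length = C·cosβ = 89.8499
L = (r1+r2)·wrap + 2·C·cosβ = 24·3.6636 + 2·89.8499 = 267.6269

L=267.627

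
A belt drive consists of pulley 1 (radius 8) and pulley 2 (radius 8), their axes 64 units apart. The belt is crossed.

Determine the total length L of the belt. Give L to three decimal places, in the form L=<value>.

L=182.287

crossed belt: β = asin((r1+r2)/C) = asin(16/64) = 14.4775°
wrap1 = wrap2 = π + 2β = 208.9550°
tangent length = C·cosβ = 61.9677
L = (r1+r2)·wrap + 2·C·cosβ = 16·3.6470 + 2·61.9677 = 182.2867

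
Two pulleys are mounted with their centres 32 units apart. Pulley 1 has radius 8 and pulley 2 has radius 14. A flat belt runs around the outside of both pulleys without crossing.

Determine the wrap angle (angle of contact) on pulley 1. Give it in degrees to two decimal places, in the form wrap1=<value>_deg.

open belt: β = asin((r2−r1)/C) = asin(6/32) = 10.8069°
wrap1 = π − 2β = 158.3862°
wrap2 = π + 2β = 201.6138°

wrap1=158.39_deg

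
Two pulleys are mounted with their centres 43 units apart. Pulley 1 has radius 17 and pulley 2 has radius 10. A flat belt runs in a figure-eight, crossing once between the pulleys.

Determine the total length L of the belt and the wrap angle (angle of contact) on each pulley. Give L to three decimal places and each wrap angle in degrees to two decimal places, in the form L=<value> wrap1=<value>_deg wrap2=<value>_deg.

crossed belt: β = asin((r1+r2)/C) = asin(27/43) = 38.8959°
wrap1 = wrap2 = π + 2β = 257.7917°
tangent length = C·cosβ = 33.4664
L = (r1+r2)·wrap + 2·C·cosβ = 27·4.4993 + 2·33.4664 = 188.4143

L=188.414 wrap1=257.79_deg wrap2=257.79_deg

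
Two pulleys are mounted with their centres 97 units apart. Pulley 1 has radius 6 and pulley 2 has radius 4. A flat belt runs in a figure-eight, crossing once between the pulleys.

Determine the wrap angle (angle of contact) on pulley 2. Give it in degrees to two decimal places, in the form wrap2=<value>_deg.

crossed belt: β = asin((r1+r2)/C) = asin(10/97) = 5.9173°
wrap1 = wrap2 = π + 2β = 191.8346°

wrap2=191.83_deg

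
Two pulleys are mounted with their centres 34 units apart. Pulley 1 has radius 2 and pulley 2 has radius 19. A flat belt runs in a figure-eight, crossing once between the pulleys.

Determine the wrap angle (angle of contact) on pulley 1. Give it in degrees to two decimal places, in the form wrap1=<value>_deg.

wrap1=256.29_deg

crossed belt: β = asin((r1+r2)/C) = asin(21/34) = 38.1445°
wrap1 = wrap2 = π + 2β = 256.2890°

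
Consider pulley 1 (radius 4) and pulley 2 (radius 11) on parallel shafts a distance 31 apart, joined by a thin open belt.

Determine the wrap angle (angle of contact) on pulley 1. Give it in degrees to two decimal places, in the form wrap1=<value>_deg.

open belt: β = asin((r2−r1)/C) = asin(7/31) = 13.0503°
wrap1 = π − 2β = 153.8994°
wrap2 = π + 2β = 206.1006°

wrap1=153.90_deg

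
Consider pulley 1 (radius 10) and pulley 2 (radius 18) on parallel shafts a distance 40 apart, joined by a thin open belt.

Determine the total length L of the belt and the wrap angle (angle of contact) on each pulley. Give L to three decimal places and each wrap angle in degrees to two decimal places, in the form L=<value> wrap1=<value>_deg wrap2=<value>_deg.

L=169.570 wrap1=156.93_deg wrap2=203.07_deg

open belt: β = asin((r2−r1)/C) = asin(8/40) = 11.5370°
wrap1 = π − 2β = 156.9261°
wrap2 = π + 2β = 203.0739°
tangent length = C·cosβ = 39.1918
L = r1·wrap1 + r2·wrap2 + 2·C·cosβ = 10·2.7389 + 18·3.5443 + 2·39.1918 = 169.5700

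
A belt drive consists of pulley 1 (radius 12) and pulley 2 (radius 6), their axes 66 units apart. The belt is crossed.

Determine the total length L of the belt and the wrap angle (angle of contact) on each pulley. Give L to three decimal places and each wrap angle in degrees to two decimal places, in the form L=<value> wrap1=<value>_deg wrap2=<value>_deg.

L=193.489 wrap1=211.65_deg wrap2=211.65_deg

crossed belt: β = asin((r1+r2)/C) = asin(18/66) = 15.8266°
wrap1 = wrap2 = π + 2β = 211.6532°
tangent length = C·cosβ = 63.4980
L = (r1+r2)·wrap + 2·C·cosβ = 18·3.6940 + 2·63.4980 = 193.4889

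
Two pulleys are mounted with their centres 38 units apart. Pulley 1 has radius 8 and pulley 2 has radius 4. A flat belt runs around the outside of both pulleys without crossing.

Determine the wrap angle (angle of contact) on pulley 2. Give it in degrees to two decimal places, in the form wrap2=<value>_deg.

wrap2=167.92_deg

open belt: β = asin((r2−r1)/C) = asin(-4/38) = -6.0423°
wrap1 = π − 2β = 192.0847°
wrap2 = π + 2β = 167.9153°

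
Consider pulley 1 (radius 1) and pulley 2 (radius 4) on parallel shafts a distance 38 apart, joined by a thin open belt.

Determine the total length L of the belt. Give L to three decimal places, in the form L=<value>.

L=91.945

open belt: β = asin((r2−r1)/C) = asin(3/38) = 4.5281°
wrap1 = π − 2β = 170.9439°
wrap2 = π + 2β = 189.0561°
tangent length = C·cosβ = 37.8814
L = r1·wrap1 + r2·wrap2 + 2·C·cosβ = 1·2.9835 + 4·3.2997 + 2·37.8814 = 91.9449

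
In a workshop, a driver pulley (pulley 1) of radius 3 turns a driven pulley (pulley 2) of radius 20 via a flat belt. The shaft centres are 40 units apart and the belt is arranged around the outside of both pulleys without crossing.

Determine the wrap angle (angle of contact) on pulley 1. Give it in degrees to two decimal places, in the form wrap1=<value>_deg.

open belt: β = asin((r2−r1)/C) = asin(17/40) = 25.1507°
wrap1 = π − 2β = 129.6987°
wrap2 = π + 2β = 230.3013°

wrap1=129.70_deg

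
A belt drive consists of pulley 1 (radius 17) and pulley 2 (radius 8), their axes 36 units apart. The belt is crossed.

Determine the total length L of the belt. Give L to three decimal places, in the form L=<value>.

crossed belt: β = asin((r1+r2)/C) = asin(25/36) = 43.9830°
wrap1 = wrap2 = π + 2β = 267.9659°
tangent length = C·cosβ = 25.9037
L = (r1+r2)·wrap + 2·C·cosβ = 25·4.6769 + 2·25.9037 = 168.7295

L=168.730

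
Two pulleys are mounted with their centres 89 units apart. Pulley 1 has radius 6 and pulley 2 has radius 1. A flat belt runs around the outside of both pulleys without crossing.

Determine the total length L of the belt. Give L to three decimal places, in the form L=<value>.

open belt: β = asin((r2−r1)/C) = asin(-5/89) = -3.2206°
wrap1 = π − 2β = 186.4411°
wrap2 = π + 2β = 173.5589°
tangent length = C·cosβ = 88.8594
L = r1·wrap1 + r2·wrap2 + 2·C·cosβ = 6·3.2540 + 1·3.0292 + 2·88.8594 = 200.2721

L=200.272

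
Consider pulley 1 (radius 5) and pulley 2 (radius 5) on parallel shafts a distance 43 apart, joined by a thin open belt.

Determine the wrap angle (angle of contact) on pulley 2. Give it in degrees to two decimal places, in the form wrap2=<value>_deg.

wrap2=180.00_deg

open belt: β = asin((r2−r1)/C) = asin(0/43) = 0.0000°
wrap1 = π − 2β = 180.0000°
wrap2 = π + 2β = 180.0000°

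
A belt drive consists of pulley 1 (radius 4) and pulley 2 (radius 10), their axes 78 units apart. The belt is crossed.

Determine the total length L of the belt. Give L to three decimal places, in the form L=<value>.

L=202.502

crossed belt: β = asin((r1+r2)/C) = asin(14/78) = 10.3399°
wrap1 = wrap2 = π + 2β = 200.6798°
tangent length = C·cosβ = 76.7333
L = (r1+r2)·wrap + 2·C·cosβ = 14·3.5025 + 2·76.7333 = 202.5019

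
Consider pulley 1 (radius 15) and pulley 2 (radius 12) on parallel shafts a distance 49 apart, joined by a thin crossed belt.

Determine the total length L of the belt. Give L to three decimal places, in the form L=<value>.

L=198.117

crossed belt: β = asin((r1+r2)/C) = asin(27/49) = 33.4370°
wrap1 = wrap2 = π + 2β = 246.8741°
tangent length = C·cosβ = 40.8901
L = (r1+r2)·wrap + 2·C·cosβ = 27·4.3088 + 2·40.8901 = 198.1169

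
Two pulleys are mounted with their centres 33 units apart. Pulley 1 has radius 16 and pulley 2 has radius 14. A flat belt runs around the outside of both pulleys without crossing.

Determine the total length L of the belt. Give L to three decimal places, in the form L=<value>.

open belt: β = asin((r2−r1)/C) = asin(-2/33) = -3.4746°
wrap1 = π − 2β = 186.9492°
wrap2 = π + 2β = 173.0508°
tangent length = C·cosβ = 32.9393
L = r1·wrap1 + r2·wrap2 + 2·C·cosβ = 16·3.2629 + 14·3.0203 + 2·32.9393 = 160.3690

L=160.369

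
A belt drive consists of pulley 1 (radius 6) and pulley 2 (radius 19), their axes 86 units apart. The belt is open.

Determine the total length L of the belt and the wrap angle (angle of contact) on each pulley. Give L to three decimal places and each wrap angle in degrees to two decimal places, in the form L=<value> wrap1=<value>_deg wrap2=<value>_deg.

open belt: β = asin((r2−r1)/C) = asin(13/86) = 8.6943°
wrap1 = π − 2β = 162.6114°
wrap2 = π + 2β = 197.3886°
tangent length = C·cosβ = 85.0118
L = r1·wrap1 + r2·wrap2 + 2·C·cosβ = 6·2.8381 + 19·3.4451 + 2·85.0118 = 252.5087

L=252.509 wrap1=162.61_deg wrap2=197.39_deg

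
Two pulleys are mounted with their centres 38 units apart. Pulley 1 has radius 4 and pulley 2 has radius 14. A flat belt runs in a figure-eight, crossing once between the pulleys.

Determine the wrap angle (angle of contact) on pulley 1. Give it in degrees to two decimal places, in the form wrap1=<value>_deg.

wrap1=236.55_deg

crossed belt: β = asin((r1+r2)/C) = asin(18/38) = 28.2737°
wrap1 = wrap2 = π + 2β = 236.5474°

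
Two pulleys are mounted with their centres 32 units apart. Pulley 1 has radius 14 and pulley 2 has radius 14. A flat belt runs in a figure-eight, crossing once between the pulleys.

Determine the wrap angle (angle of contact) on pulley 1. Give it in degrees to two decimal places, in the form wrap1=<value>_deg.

wrap1=302.09_deg

crossed belt: β = asin((r1+r2)/C) = asin(28/32) = 61.0450°
wrap1 = wrap2 = π + 2β = 302.0900°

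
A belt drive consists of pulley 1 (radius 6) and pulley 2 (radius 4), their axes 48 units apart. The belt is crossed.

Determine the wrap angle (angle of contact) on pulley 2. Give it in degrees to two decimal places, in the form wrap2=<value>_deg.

crossed belt: β = asin((r1+r2)/C) = asin(10/48) = 12.0247°
wrap1 = wrap2 = π + 2β = 204.0494°

wrap2=204.05_deg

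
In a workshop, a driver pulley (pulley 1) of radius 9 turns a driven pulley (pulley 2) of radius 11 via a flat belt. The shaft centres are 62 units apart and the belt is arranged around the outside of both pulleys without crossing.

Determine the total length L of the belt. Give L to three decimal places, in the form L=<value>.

open belt: β = asin((r2−r1)/C) = asin(2/62) = 1.8486°
wrap1 = π − 2β = 176.3029°
wrap2 = π + 2β = 183.6971°
tangent length = C·cosβ = 61.9677
L = r1·wrap1 + r2·wrap2 + 2·C·cosβ = 9·3.0771 + 11·3.2061 + 2·61.9677 = 186.8964

L=186.896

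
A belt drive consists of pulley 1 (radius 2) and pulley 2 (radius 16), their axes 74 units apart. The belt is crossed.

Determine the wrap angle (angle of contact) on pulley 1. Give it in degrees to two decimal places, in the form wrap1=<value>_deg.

crossed belt: β = asin((r1+r2)/C) = asin(18/74) = 14.0780°
wrap1 = wrap2 = π + 2β = 208.1561°

wrap1=208.16_deg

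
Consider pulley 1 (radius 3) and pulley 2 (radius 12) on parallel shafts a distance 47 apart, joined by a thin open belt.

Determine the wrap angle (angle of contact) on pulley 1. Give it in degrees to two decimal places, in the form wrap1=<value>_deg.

open belt: β = asin((r2−r1)/C) = asin(9/47) = 11.0397°
wrap1 = π − 2β = 157.9206°
wrap2 = π + 2β = 202.0794°

wrap1=157.92_deg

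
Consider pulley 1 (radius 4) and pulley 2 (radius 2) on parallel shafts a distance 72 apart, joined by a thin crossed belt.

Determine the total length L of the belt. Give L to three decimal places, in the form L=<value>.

crossed belt: β = asin((r1+r2)/C) = asin(6/72) = 4.7802°
wrap1 = wrap2 = π + 2β = 189.5604°
tangent length = C·cosβ = 71.7496
L = (r1+r2)·wrap + 2·C·cosβ = 6·3.3085 + 2·71.7496 = 163.3498

L=163.350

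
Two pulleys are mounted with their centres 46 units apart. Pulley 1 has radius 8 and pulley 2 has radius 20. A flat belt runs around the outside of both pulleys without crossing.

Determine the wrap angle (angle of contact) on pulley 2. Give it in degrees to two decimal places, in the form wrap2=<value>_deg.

open belt: β = asin((r2−r1)/C) = asin(12/46) = 15.1217°
wrap1 = π − 2β = 149.7567°
wrap2 = π + 2β = 210.2433°

wrap2=210.24_deg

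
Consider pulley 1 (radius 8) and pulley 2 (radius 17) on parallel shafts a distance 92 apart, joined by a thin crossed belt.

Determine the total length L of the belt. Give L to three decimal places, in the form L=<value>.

L=269.376

crossed belt: β = asin((r1+r2)/C) = asin(25/92) = 15.7678°
wrap1 = wrap2 = π + 2β = 211.5356°
tangent length = C·cosβ = 88.5381
L = (r1+r2)·wrap + 2·C·cosβ = 25·3.6920 + 2·88.5381 = 269.3761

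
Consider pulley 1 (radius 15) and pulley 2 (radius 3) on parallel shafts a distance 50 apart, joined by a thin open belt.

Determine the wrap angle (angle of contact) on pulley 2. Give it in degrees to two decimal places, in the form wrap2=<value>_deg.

wrap2=152.23_deg

open belt: β = asin((r2−r1)/C) = asin(-12/50) = -13.8865°
wrap1 = π − 2β = 207.7731°
wrap2 = π + 2β = 152.2269°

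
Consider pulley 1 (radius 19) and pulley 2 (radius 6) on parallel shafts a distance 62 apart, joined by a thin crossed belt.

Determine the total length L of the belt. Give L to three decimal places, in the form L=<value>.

L=212.764

crossed belt: β = asin((r1+r2)/C) = asin(25/62) = 23.7800°
wrap1 = wrap2 = π + 2β = 227.5600°
tangent length = C·cosβ = 56.7362
L = (r1+r2)·wrap + 2·C·cosβ = 25·3.9717 + 2·56.7362 = 212.7642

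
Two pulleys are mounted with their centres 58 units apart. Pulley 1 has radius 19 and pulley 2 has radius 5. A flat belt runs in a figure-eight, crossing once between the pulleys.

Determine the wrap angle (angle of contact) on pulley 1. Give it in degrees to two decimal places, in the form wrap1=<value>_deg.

crossed belt: β = asin((r1+r2)/C) = asin(24/58) = 24.4433°
wrap1 = wrap2 = π + 2β = 228.8867°

wrap1=228.89_deg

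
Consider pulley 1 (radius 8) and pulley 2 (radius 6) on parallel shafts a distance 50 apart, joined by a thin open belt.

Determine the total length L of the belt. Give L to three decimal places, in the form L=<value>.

L=144.062

open belt: β = asin((r2−r1)/C) = asin(-2/50) = -2.2924°
wrap1 = π − 2β = 184.5849°
wrap2 = π + 2β = 175.4151°
tangent length = C·cosβ = 49.9600
L = r1·wrap1 + r2·wrap2 + 2·C·cosβ = 8·3.2216 + 6·3.0616 + 2·49.9600 = 144.0623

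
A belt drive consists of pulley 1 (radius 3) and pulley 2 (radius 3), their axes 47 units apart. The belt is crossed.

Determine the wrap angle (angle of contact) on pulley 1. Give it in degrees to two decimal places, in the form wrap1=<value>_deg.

crossed belt: β = asin((r1+r2)/C) = asin(6/47) = 7.3344°
wrap1 = wrap2 = π + 2β = 194.6687°

wrap1=194.67_deg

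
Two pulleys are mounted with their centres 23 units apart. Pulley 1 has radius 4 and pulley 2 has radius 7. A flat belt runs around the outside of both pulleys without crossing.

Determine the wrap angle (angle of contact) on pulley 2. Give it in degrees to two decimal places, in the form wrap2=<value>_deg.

wrap2=194.99_deg

open belt: β = asin((r2−r1)/C) = asin(3/23) = 7.4947°
wrap1 = π − 2β = 165.0106°
wrap2 = π + 2β = 194.9894°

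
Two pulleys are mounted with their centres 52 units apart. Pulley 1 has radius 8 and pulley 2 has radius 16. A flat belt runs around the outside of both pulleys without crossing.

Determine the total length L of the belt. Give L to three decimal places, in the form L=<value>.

L=180.631

open belt: β = asin((r2−r1)/C) = asin(8/52) = 8.8499°
wrap1 = π − 2β = 162.3002°
wrap2 = π + 2β = 197.6998°
tangent length = C·cosβ = 51.3809
L = r1·wrap1 + r2·wrap2 + 2·C·cosβ = 8·2.8327 + 16·3.4505 + 2·51.3809 = 180.6314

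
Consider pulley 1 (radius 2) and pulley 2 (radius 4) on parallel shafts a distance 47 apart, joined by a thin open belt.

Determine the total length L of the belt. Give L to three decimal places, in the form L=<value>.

L=112.935

open belt: β = asin((r2−r1)/C) = asin(2/47) = 2.4389°
wrap1 = π − 2β = 175.1223°
wrap2 = π + 2β = 184.8777°
tangent length = C·cosβ = 46.9574
L = r1·wrap1 + r2·wrap2 + 2·C·cosβ = 2·3.0565 + 4·3.2267 + 2·46.9574 = 112.9347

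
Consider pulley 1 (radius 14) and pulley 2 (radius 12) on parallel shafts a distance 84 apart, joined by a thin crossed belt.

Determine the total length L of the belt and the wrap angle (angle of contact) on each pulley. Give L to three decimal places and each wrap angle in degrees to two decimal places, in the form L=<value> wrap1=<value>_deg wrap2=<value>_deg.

L=257.795 wrap1=216.06_deg wrap2=216.06_deg

crossed belt: β = asin((r1+r2)/C) = asin(26/84) = 18.0305°
wrap1 = wrap2 = π + 2β = 216.0611°
tangent length = C·cosβ = 79.8749
L = (r1+r2)·wrap + 2·C·cosβ = 26·3.7710 + 2·79.8749 = 257.7952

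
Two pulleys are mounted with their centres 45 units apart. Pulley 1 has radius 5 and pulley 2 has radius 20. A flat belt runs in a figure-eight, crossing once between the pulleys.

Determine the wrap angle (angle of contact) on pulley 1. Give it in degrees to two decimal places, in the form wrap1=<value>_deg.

crossed belt: β = asin((r1+r2)/C) = asin(25/45) = 33.7490°
wrap1 = wrap2 = π + 2β = 247.4980°

wrap1=247.50_deg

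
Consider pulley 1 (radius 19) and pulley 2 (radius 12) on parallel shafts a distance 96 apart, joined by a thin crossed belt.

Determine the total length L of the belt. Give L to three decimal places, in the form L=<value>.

crossed belt: β = asin((r1+r2)/C) = asin(31/96) = 18.8394°
wrap1 = wrap2 = π + 2β = 217.6788°
tangent length = C·cosβ = 90.8570
L = (r1+r2)·wrap + 2·C·cosβ = 31·3.7992 + 2·90.8570 = 299.4896

L=299.490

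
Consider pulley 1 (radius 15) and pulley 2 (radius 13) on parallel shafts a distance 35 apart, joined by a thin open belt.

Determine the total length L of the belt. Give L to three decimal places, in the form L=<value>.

L=158.079

open belt: β = asin((r2−r1)/C) = asin(-2/35) = -3.2758°
wrap1 = π − 2β = 186.5517°
wrap2 = π + 2β = 173.4483°
tangent length = C·cosβ = 34.9428
L = r1·wrap1 + r2·wrap2 + 2·C·cosβ = 15·3.2559 + 13·3.0272 + 2·34.9428 = 158.0789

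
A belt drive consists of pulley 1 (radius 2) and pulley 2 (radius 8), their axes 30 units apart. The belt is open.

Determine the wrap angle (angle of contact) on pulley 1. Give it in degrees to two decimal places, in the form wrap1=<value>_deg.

wrap1=156.93_deg

open belt: β = asin((r2−r1)/C) = asin(6/30) = 11.5370°
wrap1 = π − 2β = 156.9261°
wrap2 = π + 2β = 203.0739°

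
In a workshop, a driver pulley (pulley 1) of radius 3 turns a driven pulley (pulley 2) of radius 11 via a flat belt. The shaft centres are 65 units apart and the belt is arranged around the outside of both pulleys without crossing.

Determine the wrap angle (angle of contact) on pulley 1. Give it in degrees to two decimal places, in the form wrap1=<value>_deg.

open belt: β = asin((r2−r1)/C) = asin(8/65) = 7.0697°
wrap1 = π − 2β = 165.8606°
wrap2 = π + 2β = 194.1394°

wrap1=165.86_deg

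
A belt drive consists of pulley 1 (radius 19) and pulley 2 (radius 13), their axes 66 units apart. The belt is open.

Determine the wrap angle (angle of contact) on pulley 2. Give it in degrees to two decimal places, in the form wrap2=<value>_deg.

wrap2=169.57_deg

open belt: β = asin((r2−r1)/C) = asin(-6/66) = -5.2159°
wrap1 = π − 2β = 190.4318°
wrap2 = π + 2β = 169.5682°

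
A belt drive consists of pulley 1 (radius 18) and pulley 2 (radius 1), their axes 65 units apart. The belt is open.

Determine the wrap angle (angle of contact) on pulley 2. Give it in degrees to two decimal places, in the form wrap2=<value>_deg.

open belt: β = asin((r2−r1)/C) = asin(-17/65) = -15.1614°
wrap1 = π − 2β = 210.3227°
wrap2 = π + 2β = 149.6773°

wrap2=149.68_deg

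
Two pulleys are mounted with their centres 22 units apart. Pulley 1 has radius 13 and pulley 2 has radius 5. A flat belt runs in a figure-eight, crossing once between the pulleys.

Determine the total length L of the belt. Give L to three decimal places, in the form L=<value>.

L=116.344

crossed belt: β = asin((r1+r2)/C) = asin(18/22) = 54.9032°
wrap1 = wrap2 = π + 2β = 289.8064°
tangent length = C·cosβ = 12.6491
L = (r1+r2)·wrap + 2·C·cosβ = 18·5.0581 + 2·12.6491 = 116.3436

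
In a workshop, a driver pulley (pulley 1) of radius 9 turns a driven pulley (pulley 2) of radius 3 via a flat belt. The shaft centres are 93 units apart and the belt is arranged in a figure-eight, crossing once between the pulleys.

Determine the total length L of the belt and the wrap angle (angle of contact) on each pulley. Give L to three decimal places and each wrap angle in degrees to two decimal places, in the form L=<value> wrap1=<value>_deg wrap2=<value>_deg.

crossed belt: β = asin((r1+r2)/C) = asin(12/93) = 7.4137°
wrap1 = wrap2 = π + 2β = 194.8273°
tangent length = C·cosβ = 92.2226
L = (r1+r2)·wrap + 2·C·cosβ = 12·3.4004 + 2·92.2226 = 225.2497

L=225.250 wrap1=194.83_deg wrap2=194.83_deg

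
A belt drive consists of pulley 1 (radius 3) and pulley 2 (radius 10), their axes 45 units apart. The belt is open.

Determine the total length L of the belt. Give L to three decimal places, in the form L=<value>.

L=131.932

open belt: β = asin((r2−r1)/C) = asin(7/45) = 8.9490°
wrap1 = π − 2β = 162.1020°
wrap2 = π + 2β = 197.8980°
tangent length = C·cosβ = 44.4522
L = r1·wrap1 + r2·wrap2 + 2·C·cosβ = 3·2.8292 + 10·3.4540 + 2·44.4522 = 131.9318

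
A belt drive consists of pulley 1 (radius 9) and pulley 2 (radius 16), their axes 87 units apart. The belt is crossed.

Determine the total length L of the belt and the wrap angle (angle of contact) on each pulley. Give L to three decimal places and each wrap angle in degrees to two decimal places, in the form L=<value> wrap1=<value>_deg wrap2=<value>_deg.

L=259.774 wrap1=213.40_deg wrap2=213.40_deg

crossed belt: β = asin((r1+r2)/C) = asin(25/87) = 16.6997°
wrap1 = wrap2 = π + 2β = 213.3995°
tangent length = C·cosβ = 83.3307
L = (r1+r2)·wrap + 2·C·cosβ = 25·3.7245 + 2·83.3307 = 259.7744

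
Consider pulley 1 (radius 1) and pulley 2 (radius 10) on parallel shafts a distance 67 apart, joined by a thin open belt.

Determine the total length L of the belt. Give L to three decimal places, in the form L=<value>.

L=169.768

open belt: β = asin((r2−r1)/C) = asin(9/67) = 7.7198°
wrap1 = π − 2β = 164.5604°
wrap2 = π + 2β = 195.4396°
tangent length = C·cosβ = 66.3928
L = r1·wrap1 + r2·wrap2 + 2·C·cosβ = 1·2.8721 + 10·3.4111 + 2·66.3928 = 169.7683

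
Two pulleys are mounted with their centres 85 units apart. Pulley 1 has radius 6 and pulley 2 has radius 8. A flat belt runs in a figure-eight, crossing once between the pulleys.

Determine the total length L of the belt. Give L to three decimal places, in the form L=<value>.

L=216.293

crossed belt: β = asin((r1+r2)/C) = asin(14/85) = 9.4801°
wrap1 = wrap2 = π + 2β = 198.9603°
tangent length = C·cosβ = 83.8391
L = (r1+r2)·wrap + 2·C·cosβ = 14·3.4725 + 2·83.8391 = 216.2934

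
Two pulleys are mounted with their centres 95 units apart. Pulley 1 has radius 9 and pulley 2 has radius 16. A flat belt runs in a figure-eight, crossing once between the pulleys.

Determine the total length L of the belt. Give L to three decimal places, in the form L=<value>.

L=275.158

crossed belt: β = asin((r1+r2)/C) = asin(25/95) = 15.2575°
wrap1 = wrap2 = π + 2β = 210.5150°
tangent length = C·cosβ = 91.6515
L = (r1+r2)·wrap + 2·C·cosβ = 25·3.6742 + 2·91.6515 = 275.1575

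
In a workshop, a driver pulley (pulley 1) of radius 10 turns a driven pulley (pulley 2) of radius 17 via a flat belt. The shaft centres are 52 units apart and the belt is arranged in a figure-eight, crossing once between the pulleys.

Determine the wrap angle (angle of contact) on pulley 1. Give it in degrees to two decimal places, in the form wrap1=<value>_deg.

crossed belt: β = asin((r1+r2)/C) = asin(27/52) = 31.2807°
wrap1 = wrap2 = π + 2β = 242.5613°

wrap1=242.56_deg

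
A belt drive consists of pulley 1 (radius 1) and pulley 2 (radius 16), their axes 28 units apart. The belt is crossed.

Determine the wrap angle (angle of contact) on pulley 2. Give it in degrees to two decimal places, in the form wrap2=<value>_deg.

crossed belt: β = asin((r1+r2)/C) = asin(17/28) = 37.3832°
wrap1 = wrap2 = π + 2β = 254.7664°

wrap2=254.77_deg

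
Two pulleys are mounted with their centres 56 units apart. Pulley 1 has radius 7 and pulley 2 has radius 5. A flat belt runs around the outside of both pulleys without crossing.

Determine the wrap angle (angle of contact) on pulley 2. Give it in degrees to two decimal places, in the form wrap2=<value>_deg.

open belt: β = asin((r2−r1)/C) = asin(-2/56) = -2.0467°
wrap1 = π − 2β = 184.0934°
wrap2 = π + 2β = 175.9066°

wrap2=175.91_deg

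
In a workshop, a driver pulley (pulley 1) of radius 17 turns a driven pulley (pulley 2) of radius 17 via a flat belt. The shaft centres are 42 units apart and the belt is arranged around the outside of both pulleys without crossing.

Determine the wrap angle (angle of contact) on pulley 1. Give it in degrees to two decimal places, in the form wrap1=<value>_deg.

open belt: β = asin((r2−r1)/C) = asin(0/42) = 0.0000°
wrap1 = π − 2β = 180.0000°
wrap2 = π + 2β = 180.0000°

wrap1=180.00_deg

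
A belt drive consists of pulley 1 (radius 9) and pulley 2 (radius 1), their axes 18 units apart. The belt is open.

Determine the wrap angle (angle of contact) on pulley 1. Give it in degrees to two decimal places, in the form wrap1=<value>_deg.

wrap1=232.78_deg

open belt: β = asin((r2−r1)/C) = asin(-8/18) = -26.3878°
wrap1 = π − 2β = 232.7756°
wrap2 = π + 2β = 127.2244°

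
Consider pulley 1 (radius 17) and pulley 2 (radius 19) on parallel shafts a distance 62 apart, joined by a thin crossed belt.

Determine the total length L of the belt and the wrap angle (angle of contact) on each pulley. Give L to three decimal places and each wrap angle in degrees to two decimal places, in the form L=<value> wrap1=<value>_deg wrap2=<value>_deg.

L=258.658 wrap1=250.99_deg wrap2=250.99_deg

crossed belt: β = asin((r1+r2)/C) = asin(36/62) = 35.4959°
wrap1 = wrap2 = π + 2β = 250.9919°
tangent length = C·cosβ = 50.4777
L = (r1+r2)·wrap + 2·C·cosβ = 36·4.3806 + 2·50.4777 = 258.6583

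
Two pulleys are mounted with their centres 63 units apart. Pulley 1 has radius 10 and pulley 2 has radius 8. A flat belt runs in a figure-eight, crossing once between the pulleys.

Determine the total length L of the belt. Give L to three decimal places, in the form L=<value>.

crossed belt: β = asin((r1+r2)/C) = asin(18/63) = 16.6015°
wrap1 = wrap2 = π + 2β = 213.2031°
tangent length = C·cosβ = 60.3738
L = (r1+r2)·wrap + 2·C·cosβ = 18·3.7211 + 2·60.3738 = 187.7274

L=187.727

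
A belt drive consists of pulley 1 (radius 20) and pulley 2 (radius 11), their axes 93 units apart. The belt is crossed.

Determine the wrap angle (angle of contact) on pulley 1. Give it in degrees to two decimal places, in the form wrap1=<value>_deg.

crossed belt: β = asin((r1+r2)/C) = asin(31/93) = 19.4712°
wrap1 = wrap2 = π + 2β = 218.9424°

wrap1=218.94_deg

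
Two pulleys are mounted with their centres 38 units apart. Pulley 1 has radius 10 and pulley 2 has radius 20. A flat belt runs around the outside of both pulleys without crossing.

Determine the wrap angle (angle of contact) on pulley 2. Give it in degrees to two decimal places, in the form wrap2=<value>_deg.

wrap2=210.52_deg

open belt: β = asin((r2−r1)/C) = asin(10/38) = 15.2575°
wrap1 = π − 2β = 149.4850°
wrap2 = π + 2β = 210.5150°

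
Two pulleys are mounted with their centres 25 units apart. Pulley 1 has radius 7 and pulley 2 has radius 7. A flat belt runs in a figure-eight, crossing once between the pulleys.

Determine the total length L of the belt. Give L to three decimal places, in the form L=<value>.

L=102.050

crossed belt: β = asin((r1+r2)/C) = asin(14/25) = 34.0558°
wrap1 = wrap2 = π + 2β = 248.1116°
tangent length = C·cosβ = 20.7123
L = (r1+r2)·wrap + 2·C·cosβ = 14·4.3304 + 2·20.7123 = 102.0497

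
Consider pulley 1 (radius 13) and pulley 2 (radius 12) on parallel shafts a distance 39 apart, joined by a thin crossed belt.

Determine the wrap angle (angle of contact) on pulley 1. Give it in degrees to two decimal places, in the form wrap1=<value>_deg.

wrap1=259.74_deg

crossed belt: β = asin((r1+r2)/C) = asin(25/39) = 39.8683°
wrap1 = wrap2 = π + 2β = 259.7367°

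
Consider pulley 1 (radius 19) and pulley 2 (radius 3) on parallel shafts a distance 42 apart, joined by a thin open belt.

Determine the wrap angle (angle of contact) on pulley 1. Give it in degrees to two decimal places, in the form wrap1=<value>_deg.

wrap1=224.79_deg

open belt: β = asin((r2−r1)/C) = asin(-16/42) = -22.3927°
wrap1 = π − 2β = 224.7854°
wrap2 = π + 2β = 135.2146°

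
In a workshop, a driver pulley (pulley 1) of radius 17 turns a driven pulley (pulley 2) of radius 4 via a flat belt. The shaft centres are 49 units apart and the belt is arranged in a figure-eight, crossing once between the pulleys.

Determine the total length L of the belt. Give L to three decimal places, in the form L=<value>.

crossed belt: β = asin((r1+r2)/C) = asin(21/49) = 25.3769°
wrap1 = wrap2 = π + 2β = 230.7539°
tangent length = C·cosβ = 44.2719
L = (r1+r2)·wrap + 2·C·cosβ = 21·4.0274 + 2·44.2719 = 173.1195

L=173.119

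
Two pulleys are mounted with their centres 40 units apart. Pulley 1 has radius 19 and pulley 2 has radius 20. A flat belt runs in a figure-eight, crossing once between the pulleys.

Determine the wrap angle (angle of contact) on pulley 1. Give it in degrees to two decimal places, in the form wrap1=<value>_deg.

crossed belt: β = asin((r1+r2)/C) = asin(39/40) = 77.1614°
wrap1 = wrap2 = π + 2β = 334.3229°

wrap1=334.32_deg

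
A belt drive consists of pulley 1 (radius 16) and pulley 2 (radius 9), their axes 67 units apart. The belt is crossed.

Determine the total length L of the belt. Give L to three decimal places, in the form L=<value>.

crossed belt: β = asin((r1+r2)/C) = asin(25/67) = 21.9090°
wrap1 = wrap2 = π + 2β = 223.8181°
tangent length = C·cosβ = 62.1611
L = (r1+r2)·wrap + 2·C·cosβ = 25·3.9064 + 2·62.1611 = 221.9812

L=221.981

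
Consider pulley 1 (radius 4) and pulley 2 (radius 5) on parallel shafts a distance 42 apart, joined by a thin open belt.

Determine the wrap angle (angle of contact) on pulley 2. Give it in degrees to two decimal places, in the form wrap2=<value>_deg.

wrap2=182.73_deg

open belt: β = asin((r2−r1)/C) = asin(1/42) = 1.3643°
wrap1 = π − 2β = 177.2714°
wrap2 = π + 2β = 182.7286°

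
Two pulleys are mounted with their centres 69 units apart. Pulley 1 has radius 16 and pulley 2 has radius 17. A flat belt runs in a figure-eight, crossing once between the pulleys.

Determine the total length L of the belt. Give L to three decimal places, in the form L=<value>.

L=257.779

crossed belt: β = asin((r1+r2)/C) = asin(33/69) = 28.5719°
wrap1 = wrap2 = π + 2β = 237.1438°
tangent length = C·cosβ = 60.5970
L = (r1+r2)·wrap + 2·C·cosβ = 33·4.1389 + 2·60.5970 = 257.7791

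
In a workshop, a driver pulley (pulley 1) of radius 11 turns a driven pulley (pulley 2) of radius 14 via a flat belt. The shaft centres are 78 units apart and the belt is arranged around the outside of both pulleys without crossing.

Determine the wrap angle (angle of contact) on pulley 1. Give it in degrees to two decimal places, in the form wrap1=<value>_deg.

wrap1=175.59_deg

open belt: β = asin((r2−r1)/C) = asin(3/78) = 2.2042°
wrap1 = π − 2β = 175.5915°
wrap2 = π + 2β = 184.4085°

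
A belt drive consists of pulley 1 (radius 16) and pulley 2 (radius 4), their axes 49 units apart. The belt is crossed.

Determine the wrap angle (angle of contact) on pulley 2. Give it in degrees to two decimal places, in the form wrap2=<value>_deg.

wrap2=228.18_deg

crossed belt: β = asin((r1+r2)/C) = asin(20/49) = 24.0895°
wrap1 = wrap2 = π + 2β = 228.1790°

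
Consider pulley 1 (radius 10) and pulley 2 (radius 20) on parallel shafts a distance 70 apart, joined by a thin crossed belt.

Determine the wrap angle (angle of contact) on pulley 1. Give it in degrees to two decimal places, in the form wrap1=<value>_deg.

crossed belt: β = asin((r1+r2)/C) = asin(30/70) = 25.3769°
wrap1 = wrap2 = π + 2β = 230.7539°

wrap1=230.75_deg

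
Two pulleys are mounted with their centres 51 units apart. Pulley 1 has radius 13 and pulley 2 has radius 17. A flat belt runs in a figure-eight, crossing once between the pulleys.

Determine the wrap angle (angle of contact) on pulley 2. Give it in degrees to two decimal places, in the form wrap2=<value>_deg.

wrap2=252.06_deg

crossed belt: β = asin((r1+r2)/C) = asin(30/51) = 36.0319°
wrap1 = wrap2 = π + 2β = 252.0638°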